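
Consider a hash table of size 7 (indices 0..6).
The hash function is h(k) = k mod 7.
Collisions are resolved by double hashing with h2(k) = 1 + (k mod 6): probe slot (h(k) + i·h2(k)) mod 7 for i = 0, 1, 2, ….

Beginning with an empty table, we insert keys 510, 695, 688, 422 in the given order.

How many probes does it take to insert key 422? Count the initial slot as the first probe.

2

510 hashes to 6; slot 6 is free => place at 6.
695 hashes to 2; slot 2 is free => place at 2.
688 hashes to 2, h2=5; 2 taken => place at 0.
422 hashes to 2, h2=3; 2 taken => place at 5.
Table: [688, -, 695, -, -, 422, 510]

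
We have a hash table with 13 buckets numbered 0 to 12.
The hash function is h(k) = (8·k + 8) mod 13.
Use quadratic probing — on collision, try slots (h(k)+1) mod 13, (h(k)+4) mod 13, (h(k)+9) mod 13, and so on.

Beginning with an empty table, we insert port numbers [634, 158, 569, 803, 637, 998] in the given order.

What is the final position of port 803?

Insert 634: h=10, slot 10 empty → index 10.
Insert 158: h=11, slot 11 empty → index 11.
Insert 569: h=10, slots 10,11 occupied → index 1.
Insert 803: h=10, slots 10,11,1 occupied → index 6.
Insert 637: h=8, slot 8 empty → index 8.
Insert 998: h=10, slots 10,11,1,6 occupied → index 0.
Table: [998, 569, _, _, _, _, 803, _, 637, _, 634, 158, _]

6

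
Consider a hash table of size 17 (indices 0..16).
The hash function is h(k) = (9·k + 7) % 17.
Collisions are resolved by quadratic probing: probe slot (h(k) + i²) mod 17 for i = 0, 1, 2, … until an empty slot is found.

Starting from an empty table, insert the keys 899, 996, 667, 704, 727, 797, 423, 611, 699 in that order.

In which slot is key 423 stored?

899 hashes to 6; slot 6 is free => place at 6.
996 hashes to 12; slot 12 is free => place at 12.
667 hashes to 9; slot 9 is free => place at 9.
704 hashes to 2; slot 2 is free => place at 2.
727 hashes to 5; slot 5 is free => place at 5.
797 hashes to 6; 6 taken => place at 7.
423 hashes to 6; 6,7 taken => place at 10.
611 hashes to 15; slot 15 is free => place at 15.
699 hashes to 8; slot 8 is free => place at 8.
Table: [., ., 704, ., ., 727, 899, 797, 699, 667, 423, ., 996, ., ., 611, .]

10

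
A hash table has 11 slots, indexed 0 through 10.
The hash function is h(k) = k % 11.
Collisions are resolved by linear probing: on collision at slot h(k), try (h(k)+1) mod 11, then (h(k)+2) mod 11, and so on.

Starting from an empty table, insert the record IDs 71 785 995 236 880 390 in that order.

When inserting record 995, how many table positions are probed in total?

2

71: h=5 -> slot 5
785: h=4 -> slot 4
995: h=5, probe 5,6 -> slot 6
236: h=5, probe 5,6,7 -> slot 7
880: h=0 -> slot 0
390: h=5, probe 5,6,7,8 -> slot 8
Table: [880, -, -, -, 785, 71, 995, 236, 390, -, -]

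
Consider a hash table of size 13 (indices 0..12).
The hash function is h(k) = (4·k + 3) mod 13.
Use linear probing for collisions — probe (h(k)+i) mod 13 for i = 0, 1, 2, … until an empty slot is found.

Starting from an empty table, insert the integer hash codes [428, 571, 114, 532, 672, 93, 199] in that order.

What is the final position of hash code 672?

Insert 428: h=12, slot 12 empty → index 12.
Insert 571: h=12, slot 12 occupied → index 0.
Insert 114: h=4, slot 4 empty → index 4.
Insert 532: h=12, slots 12,0 occupied → index 1.
Insert 672: h=0, slots 0,1 occupied → index 2.
Insert 93: h=11, slot 11 empty → index 11.
Insert 199: h=6, slot 6 empty → index 6.
Table: [571, 532, 672, ., 114, ., 199, ., ., ., ., 93, 428]

2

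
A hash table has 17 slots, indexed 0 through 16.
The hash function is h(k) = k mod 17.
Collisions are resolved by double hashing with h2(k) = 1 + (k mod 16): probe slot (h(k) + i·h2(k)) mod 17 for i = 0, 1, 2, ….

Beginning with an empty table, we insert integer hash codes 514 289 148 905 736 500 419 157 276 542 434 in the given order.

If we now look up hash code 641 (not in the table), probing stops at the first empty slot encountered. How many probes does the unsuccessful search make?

3

514 hashes to 4; slot 4 is free => place at 4.
289 hashes to 0; slot 0 is free => place at 0.
148 hashes to 12; slot 12 is free => place at 12.
905 hashes to 4, h2=10; 4 taken => place at 14.
736 hashes to 5; slot 5 is free => place at 5.
500 hashes to 7; slot 7 is free => place at 7.
419 hashes to 11; slot 11 is free => place at 11.
157 hashes to 4, h2=14; 4 taken => place at 1.
276 hashes to 4, h2=5; 4 taken => place at 9.
542 hashes to 15; slot 15 is free => place at 15.
434 hashes to 9, h2=3; 9,12,15,1,4,7 taken => place at 10.
Table: [289, 157, ., ., 514, 736, ., 500, ., 276, 434, 419, 148, ., 905, 542, .]
Lookup 641: h=12, h2=2, probe 12,14,16 → slot 16 empty, not found.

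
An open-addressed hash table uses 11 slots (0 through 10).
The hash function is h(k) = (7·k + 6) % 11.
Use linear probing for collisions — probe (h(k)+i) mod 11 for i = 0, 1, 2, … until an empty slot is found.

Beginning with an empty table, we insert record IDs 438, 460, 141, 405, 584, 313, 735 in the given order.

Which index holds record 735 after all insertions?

7

438 hashes to 3; slot 3 is free → place at 3.
460 hashes to 3; 3 taken → place at 4.
141 hashes to 3; 3,4 taken → place at 5.
405 hashes to 3; 3,4,5 taken → place at 6.
584 hashes to 2; slot 2 is free → place at 2.
313 hashes to 8; slot 8 is free → place at 8.
735 hashes to 3; 3,4,5,6 taken → place at 7.
Table: [., ., 584, 438, 460, 141, 405, 735, 313, ., .]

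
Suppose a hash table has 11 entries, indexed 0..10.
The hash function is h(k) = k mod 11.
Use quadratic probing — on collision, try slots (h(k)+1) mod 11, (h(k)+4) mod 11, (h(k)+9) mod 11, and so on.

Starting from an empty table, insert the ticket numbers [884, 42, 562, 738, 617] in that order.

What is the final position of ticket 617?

884 hashes to 4; slot 4 is free → place at 4.
42 hashes to 9; slot 9 is free → place at 9.
562 hashes to 1; slot 1 is free → place at 1.
738 hashes to 1; 1 taken → place at 2.
617 hashes to 1; 1,2 taken → place at 5.
Table: [—, 562, 738, —, 884, 617, —, —, —, 42, —]

5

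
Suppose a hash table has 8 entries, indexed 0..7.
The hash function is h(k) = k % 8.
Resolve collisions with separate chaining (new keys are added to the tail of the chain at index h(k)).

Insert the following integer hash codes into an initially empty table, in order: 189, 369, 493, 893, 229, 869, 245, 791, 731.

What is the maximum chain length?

6

Insert 189: h=5, bucket 5 empty → new chain.
Insert 369: h=1, bucket 1 empty → new chain.
Insert 493: h=5, bucket 5 nonempty → append to chain.
Insert 893: h=5, bucket 5 nonempty → append to chain.
Insert 229: h=5, bucket 5 nonempty → append to chain.
Insert 869: h=5, bucket 5 nonempty → append to chain.
Insert 245: h=5, bucket 5 nonempty → append to chain.
Insert 791: h=7, bucket 7 empty → new chain.
Insert 731: h=3, bucket 3 empty → new chain.
Final buckets:
0: ∅
1: 369
2: ∅
3: 731
4: ∅
5: 189 -> 493 -> 893 -> 229 -> 869 -> 245
6: ∅
7: 791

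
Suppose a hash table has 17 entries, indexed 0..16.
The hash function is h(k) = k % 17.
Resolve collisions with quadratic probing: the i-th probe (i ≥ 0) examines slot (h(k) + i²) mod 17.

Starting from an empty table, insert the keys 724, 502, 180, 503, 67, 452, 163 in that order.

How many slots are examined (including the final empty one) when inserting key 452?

4

724 hashes to 10; slot 10 is free -> place at 10.
502 hashes to 9; slot 9 is free -> place at 9.
180 hashes to 10; 10 taken -> place at 11.
503 hashes to 10; 10,11 taken -> place at 14.
67 hashes to 16; slot 16 is free -> place at 16.
452 hashes to 10; 10,11,14 taken -> place at 2.
163 hashes to 10; 10,11,14,2,9 taken -> place at 1.
Table: [., 163, 452, ., ., ., ., ., ., 502, 724, 180, ., ., 503, ., 67]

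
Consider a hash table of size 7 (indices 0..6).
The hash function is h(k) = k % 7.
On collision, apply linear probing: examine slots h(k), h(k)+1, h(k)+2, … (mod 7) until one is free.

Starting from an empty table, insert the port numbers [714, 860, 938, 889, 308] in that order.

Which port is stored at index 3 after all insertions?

Insert 714: h=0, slot 0 empty => index 0.
Insert 860: h=6, slot 6 empty => index 6.
Insert 938: h=0, slot 0 occupied => index 1.
Insert 889: h=0, slots 0,1 occupied => index 2.
Insert 308: h=0, slots 0,1,2 occupied => index 3.
Table: [714, 938, 889, 308, —, —, 860]

308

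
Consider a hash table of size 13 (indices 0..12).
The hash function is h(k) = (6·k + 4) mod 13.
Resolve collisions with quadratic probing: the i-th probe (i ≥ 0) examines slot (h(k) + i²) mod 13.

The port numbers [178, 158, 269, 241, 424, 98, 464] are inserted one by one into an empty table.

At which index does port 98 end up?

178 hashes to 6; slot 6 is free -> place at 6.
158 hashes to 3; slot 3 is free -> place at 3.
269 hashes to 6; 6 taken -> place at 7.
241 hashes to 7; 7 taken -> place at 8.
424 hashes to 0; slot 0 is free -> place at 0.
98 hashes to 7; 7,8 taken -> place at 11.
464 hashes to 6; 6,7 taken -> place at 10.
Table: [424, —, —, 158, —, —, 178, 269, 241, —, 464, 98, —]

11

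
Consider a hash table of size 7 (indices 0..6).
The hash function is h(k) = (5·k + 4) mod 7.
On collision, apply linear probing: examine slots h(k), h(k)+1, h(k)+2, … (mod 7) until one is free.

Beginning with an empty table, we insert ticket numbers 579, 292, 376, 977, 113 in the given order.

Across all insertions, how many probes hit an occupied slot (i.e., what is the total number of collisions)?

7

579: h=1 -> slot 1
292: h=1, probe 1,2 -> slot 2
376: h=1, probe 1,2,3 -> slot 3
977: h=3, probe 3,4 -> slot 4
113: h=2, probe 2,3,4,5 -> slot 5
Table: [., 579, 292, 376, 977, 113, .]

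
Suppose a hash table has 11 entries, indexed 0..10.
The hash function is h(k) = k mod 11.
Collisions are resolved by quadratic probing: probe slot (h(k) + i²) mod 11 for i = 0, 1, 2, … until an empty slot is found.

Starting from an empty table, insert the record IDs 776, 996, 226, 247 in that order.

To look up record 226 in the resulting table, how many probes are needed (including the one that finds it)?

776 hashes to 6; slot 6 is free -> place at 6.
996 hashes to 6; 6 taken -> place at 7.
226 hashes to 6; 6,7 taken -> place at 10.
247 hashes to 5; slot 5 is free -> place at 5.
Table: [—, —, —, —, —, 247, 776, 996, —, —, 226]
Lookup 226: h=6, probe 6,7,10 → found at 10.

3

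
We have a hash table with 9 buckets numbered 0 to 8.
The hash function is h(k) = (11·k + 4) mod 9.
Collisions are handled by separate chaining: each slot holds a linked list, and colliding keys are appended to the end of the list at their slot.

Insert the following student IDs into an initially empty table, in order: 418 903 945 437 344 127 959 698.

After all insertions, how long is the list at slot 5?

3

Insert 418: h=3, bucket 3 empty → new chain.
Insert 903: h=1, bucket 1 empty → new chain.
Insert 945: h=4, bucket 4 empty → new chain.
Insert 437: h=5, bucket 5 empty → new chain.
Insert 344: h=8, bucket 8 empty → new chain.
Insert 127: h=6, bucket 6 empty → new chain.
Insert 959: h=5, bucket 5 nonempty → append to chain.
Insert 698: h=5, bucket 5 nonempty → append to chain.
Final buckets:
0: -
1: 903
2: -
3: 418
4: 945
5: 437 -> 959 -> 698
6: 127
7: -
8: 344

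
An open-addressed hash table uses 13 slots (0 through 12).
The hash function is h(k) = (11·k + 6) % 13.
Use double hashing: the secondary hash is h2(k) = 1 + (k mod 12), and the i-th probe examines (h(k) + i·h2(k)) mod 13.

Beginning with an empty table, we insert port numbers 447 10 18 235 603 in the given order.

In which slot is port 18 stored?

447 hashes to 9; slot 9 is free -> place at 9.
10 hashes to 12; slot 12 is free -> place at 12.
18 hashes to 9, h2=7; 9 taken -> place at 3.
235 hashes to 4; slot 4 is free -> place at 4.
603 hashes to 9, h2=4; 9 taken -> place at 0.
Table: [603, —, —, 18, 235, —, —, —, —, 447, —, —, 10]

3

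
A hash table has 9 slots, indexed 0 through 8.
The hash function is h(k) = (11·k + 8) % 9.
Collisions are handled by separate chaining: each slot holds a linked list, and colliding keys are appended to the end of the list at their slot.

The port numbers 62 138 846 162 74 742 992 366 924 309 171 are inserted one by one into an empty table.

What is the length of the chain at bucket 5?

Insert 62: h=6, bucket 6 empty -> new chain.
Insert 138: h=5, bucket 5 empty -> new chain.
Insert 846: h=8, bucket 8 empty -> new chain.
Insert 162: h=8, bucket 8 nonempty -> append to chain.
Insert 74: h=3, bucket 3 empty -> new chain.
Insert 742: h=7, bucket 7 empty -> new chain.
Insert 992: h=3, bucket 3 nonempty -> append to chain.
Insert 366: h=2, bucket 2 empty -> new chain.
Insert 924: h=2, bucket 2 nonempty -> append to chain.
Insert 309: h=5, bucket 5 nonempty -> append to chain.
Insert 171: h=8, bucket 8 nonempty -> append to chain.
Final buckets:
0: _
1: _
2: 366 -> 924
3: 74 -> 992
4: _
5: 138 -> 309
6: 62
7: 742
8: 846 -> 162 -> 171

2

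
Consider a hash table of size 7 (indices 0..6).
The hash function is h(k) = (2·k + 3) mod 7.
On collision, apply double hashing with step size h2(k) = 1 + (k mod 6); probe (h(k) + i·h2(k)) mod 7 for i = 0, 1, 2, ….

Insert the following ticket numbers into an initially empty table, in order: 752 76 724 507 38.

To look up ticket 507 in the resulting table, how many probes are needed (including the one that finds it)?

2

752: h=2 => slot 2
76: h=1 => slot 1
724: h=2, h2=5, probe 2,0 => slot 0
507: h=2, h2=4, probe 2,6 => slot 6
38: h=2, h2=3, probe 2,5 => slot 5
Table: [724, 76, 752, -, -, 38, 507]
Lookup 507: h=2, h2=4, probe 2,6 → found at 6.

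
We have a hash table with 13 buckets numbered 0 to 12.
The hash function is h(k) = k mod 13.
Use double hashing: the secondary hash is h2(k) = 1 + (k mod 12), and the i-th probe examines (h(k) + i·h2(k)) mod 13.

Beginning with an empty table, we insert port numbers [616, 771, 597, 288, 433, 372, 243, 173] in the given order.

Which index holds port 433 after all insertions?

6

Insert 616: h=5, slot 5 empty => index 5.
Insert 771: h=4, slot 4 empty => index 4.
Insert 597: h=12, slot 12 empty => index 12.
Insert 288: h=2, slot 2 empty => index 2.
Insert 433: h=4, h2=2, slot 4 occupied => index 6.
Insert 372: h=8, slot 8 empty => index 8.
Insert 243: h=9, slot 9 empty => index 9.
Insert 173: h=4, h2=6, slot 4 occupied => index 10.
Table: [-, -, 288, -, 771, 616, 433, -, 372, 243, 173, -, 597]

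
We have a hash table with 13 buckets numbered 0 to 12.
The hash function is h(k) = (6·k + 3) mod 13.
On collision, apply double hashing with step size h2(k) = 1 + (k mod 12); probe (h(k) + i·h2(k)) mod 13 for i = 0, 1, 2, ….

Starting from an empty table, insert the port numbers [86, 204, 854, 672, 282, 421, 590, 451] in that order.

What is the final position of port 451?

86 hashes to 12; slot 12 is free => place at 12.
204 hashes to 5; slot 5 is free => place at 5.
854 hashes to 5, h2=3; 5 taken => place at 8.
672 hashes to 5, h2=1; 5 taken => place at 6.
282 hashes to 5, h2=7; 5,12,6 taken => place at 0.
421 hashes to 7; slot 7 is free => place at 7.
590 hashes to 7, h2=3; 7 taken => place at 10.
451 hashes to 5, h2=8; 5,0,8 taken => place at 3.
Table: [282, -, -, 451, -, 204, 672, 421, 854, -, 590, -, 86]

3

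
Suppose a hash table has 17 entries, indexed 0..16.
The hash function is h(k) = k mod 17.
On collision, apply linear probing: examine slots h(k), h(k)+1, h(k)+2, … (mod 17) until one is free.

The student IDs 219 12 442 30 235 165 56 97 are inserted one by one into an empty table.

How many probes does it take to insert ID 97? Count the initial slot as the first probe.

219 hashes to 15; slot 15 is free -> place at 15.
12 hashes to 12; slot 12 is free -> place at 12.
442 hashes to 0; slot 0 is free -> place at 0.
30 hashes to 13; slot 13 is free -> place at 13.
235 hashes to 14; slot 14 is free -> place at 14.
165 hashes to 12; 12,13,14,15 taken -> place at 16.
56 hashes to 5; slot 5 is free -> place at 5.
97 hashes to 12; 12,13,14,15,16,0 taken -> place at 1.
Table: [442, 97, —, —, —, 56, —, —, —, —, —, —, 12, 30, 235, 219, 165]

7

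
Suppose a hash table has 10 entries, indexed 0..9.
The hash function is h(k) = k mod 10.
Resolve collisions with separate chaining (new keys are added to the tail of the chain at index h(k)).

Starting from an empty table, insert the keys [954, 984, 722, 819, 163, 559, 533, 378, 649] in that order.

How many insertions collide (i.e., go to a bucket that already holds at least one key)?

4

954 -> bucket 4
984 -> bucket 4 (collision)
722 -> bucket 2
819 -> bucket 9
163 -> bucket 3
559 -> bucket 9 (collision)
533 -> bucket 3 (collision)
378 -> bucket 8
649 -> bucket 9 (collision)
Final buckets:
0: ∅
1: ∅
2: 722
3: 163 -> 533
4: 954 -> 984
5: ∅
6: ∅
7: ∅
8: 378
9: 819 -> 559 -> 649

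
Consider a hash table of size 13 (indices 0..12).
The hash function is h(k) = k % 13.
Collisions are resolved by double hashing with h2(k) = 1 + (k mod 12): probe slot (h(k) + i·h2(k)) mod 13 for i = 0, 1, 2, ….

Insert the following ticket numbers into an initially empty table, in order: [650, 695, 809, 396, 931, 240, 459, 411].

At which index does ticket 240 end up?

9

Insert 650: h=0, slot 0 empty -> index 0.
Insert 695: h=6, slot 6 empty -> index 6.
Insert 809: h=3, slot 3 empty -> index 3.
Insert 396: h=6, h2=1, slot 6 occupied -> index 7.
Insert 931: h=8, slot 8 empty -> index 8.
Insert 240: h=6, h2=1, slots 6,7,8 occupied -> index 9.
Insert 459: h=4, slot 4 empty -> index 4.
Insert 411: h=8, h2=4, slot 8 occupied -> index 12.
Table: [650, -, -, 809, 459, -, 695, 396, 931, 240, -, -, 411]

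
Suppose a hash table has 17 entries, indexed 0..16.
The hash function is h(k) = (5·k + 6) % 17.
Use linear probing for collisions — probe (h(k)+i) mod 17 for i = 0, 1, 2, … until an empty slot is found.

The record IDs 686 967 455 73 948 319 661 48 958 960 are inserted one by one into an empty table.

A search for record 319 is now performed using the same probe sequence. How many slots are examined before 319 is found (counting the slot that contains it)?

3

Insert 686: h=2, slot 2 empty => index 2.
Insert 967: h=13, slot 13 empty => index 13.
Insert 455: h=3, slot 3 empty => index 3.
Insert 73: h=14, slot 14 empty => index 14.
Insert 948: h=3, slot 3 occupied => index 4.
Insert 319: h=3, slots 3,4 occupied => index 5.
Insert 661: h=13, slots 13,14 occupied => index 15.
Insert 48: h=8, slot 8 empty => index 8.
Insert 958: h=2, slots 2,3,4,5 occupied => index 6.
Insert 960: h=12, slot 12 empty => index 12.
Table: [∅, ∅, 686, 455, 948, 319, 958, ∅, 48, ∅, ∅, ∅, 960, 967, 73, 661, ∅]
Lookup 319: h=3, probe 3,4,5 → found at 5.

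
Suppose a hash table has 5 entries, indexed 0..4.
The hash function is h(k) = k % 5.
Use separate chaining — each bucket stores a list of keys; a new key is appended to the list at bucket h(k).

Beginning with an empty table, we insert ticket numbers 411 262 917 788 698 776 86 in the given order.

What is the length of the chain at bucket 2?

Insert 411: h=1, bucket 1 empty → new chain.
Insert 262: h=2, bucket 2 empty → new chain.
Insert 917: h=2, bucket 2 nonempty → append to chain.
Insert 788: h=3, bucket 3 empty → new chain.
Insert 698: h=3, bucket 3 nonempty → append to chain.
Insert 776: h=1, bucket 1 nonempty → append to chain.
Insert 86: h=1, bucket 1 nonempty → append to chain.
Final buckets:
0: ∅
1: 411 -> 776 -> 86
2: 262 -> 917
3: 788 -> 698
4: ∅

2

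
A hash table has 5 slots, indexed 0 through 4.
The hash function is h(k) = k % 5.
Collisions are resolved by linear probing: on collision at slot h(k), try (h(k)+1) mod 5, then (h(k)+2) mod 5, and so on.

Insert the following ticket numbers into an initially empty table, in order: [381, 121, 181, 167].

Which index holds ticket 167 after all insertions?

381: h=1 → slot 1
121: h=1, probe 1,2 → slot 2
181: h=1, probe 1,2,3 → slot 3
167: h=2, probe 2,3,4 → slot 4
Table: [_, 381, 121, 181, 167]

4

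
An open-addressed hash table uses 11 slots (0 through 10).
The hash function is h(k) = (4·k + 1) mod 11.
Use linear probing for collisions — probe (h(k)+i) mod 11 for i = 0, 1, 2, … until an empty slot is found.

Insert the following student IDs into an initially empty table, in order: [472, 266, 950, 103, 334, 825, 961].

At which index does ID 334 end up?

472 hashes to 8; slot 8 is free → place at 8.
266 hashes to 9; slot 9 is free → place at 9.
950 hashes to 6; slot 6 is free → place at 6.
103 hashes to 6; 6 taken → place at 7.
334 hashes to 6; 6,7,8,9 taken → place at 10.
825 hashes to 1; slot 1 is free → place at 1.
961 hashes to 6; 6,7,8,9,10 taken → place at 0.
Table: [961, 825, —, —, —, —, 950, 103, 472, 266, 334]

10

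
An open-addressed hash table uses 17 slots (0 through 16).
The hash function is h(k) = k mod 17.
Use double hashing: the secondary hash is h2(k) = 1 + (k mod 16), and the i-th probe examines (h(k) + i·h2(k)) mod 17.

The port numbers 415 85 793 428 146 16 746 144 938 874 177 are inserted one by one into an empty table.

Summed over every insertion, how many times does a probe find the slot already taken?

Insert 415: h=7, slot 7 empty → index 7.
Insert 85: h=0, slot 0 empty → index 0.
Insert 793: h=11, slot 11 empty → index 11.
Insert 428: h=3, slot 3 empty → index 3.
Insert 146: h=10, slot 10 empty → index 10.
Insert 16: h=16, slot 16 empty → index 16.
Insert 746: h=15, slot 15 empty → index 15.
Insert 144: h=8, slot 8 empty → index 8.
Insert 938: h=3, h2=11, slot 3 occupied → index 14.
Insert 874: h=7, h2=11, slot 7 occupied → index 1.
Insert 177: h=7, h2=2, slot 7 occupied → index 9.
Table: [85, 874, ., 428, ., ., ., 415, 144, 177, 146, 793, ., ., 938, 746, 16]

3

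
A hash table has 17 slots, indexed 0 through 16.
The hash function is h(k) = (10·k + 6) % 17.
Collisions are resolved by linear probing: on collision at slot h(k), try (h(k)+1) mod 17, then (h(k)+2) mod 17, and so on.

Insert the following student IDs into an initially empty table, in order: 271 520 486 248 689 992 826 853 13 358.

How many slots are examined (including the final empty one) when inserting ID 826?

271: h=13 -> slot 13
520: h=4 -> slot 4
486: h=4, probe 4,5 -> slot 5
248: h=4, probe 4,5,6 -> slot 6
689: h=11 -> slot 11
992: h=15 -> slot 15
826: h=4, probe 4,5,6,7 -> slot 7
853: h=2 -> slot 2
13: h=0 -> slot 0
358: h=16 -> slot 16
Table: [13, _, 853, _, 520, 486, 248, 826, _, _, _, 689, _, 271, _, 992, 358]

4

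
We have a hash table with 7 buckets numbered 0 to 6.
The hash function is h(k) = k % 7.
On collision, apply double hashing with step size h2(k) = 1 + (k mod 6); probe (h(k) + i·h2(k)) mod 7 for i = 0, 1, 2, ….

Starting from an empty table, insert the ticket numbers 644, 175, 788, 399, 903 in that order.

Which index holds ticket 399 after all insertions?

1

Insert 644: h=0, slot 0 empty → index 0.
Insert 175: h=0, h2=2, slot 0 occupied → index 2.
Insert 788: h=4, slot 4 empty → index 4.
Insert 399: h=0, h2=4, slots 0,4 occupied → index 1.
Insert 903: h=0, h2=4, slots 0,4,1 occupied → index 5.
Table: [644, 399, 175, _, 788, 903, _]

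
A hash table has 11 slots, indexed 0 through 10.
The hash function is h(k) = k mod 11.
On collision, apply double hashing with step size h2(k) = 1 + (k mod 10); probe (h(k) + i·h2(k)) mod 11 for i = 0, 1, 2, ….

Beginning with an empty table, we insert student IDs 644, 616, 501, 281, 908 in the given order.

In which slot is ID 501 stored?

8

644: h=6 => slot 6
616: h=0 => slot 0
501: h=6, h2=2, probe 6,8 => slot 8
281: h=6, h2=2, probe 6,8,10 => slot 10
908: h=6, h2=9, probe 6,4 => slot 4
Table: [616, —, —, —, 908, —, 644, —, 501, —, 281]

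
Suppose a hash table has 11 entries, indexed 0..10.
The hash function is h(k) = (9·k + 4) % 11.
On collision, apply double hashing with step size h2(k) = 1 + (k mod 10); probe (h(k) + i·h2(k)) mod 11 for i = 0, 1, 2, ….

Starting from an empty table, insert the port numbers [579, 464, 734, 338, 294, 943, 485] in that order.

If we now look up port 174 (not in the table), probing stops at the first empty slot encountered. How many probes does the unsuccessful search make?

3

579: h=1 -> slot 1
464: h=0 -> slot 0
734: h=10 -> slot 10
338: h=10, h2=9, probe 10,8 -> slot 8
294: h=10, h2=5, probe 10,4 -> slot 4
943: h=10, h2=4, probe 10,3 -> slot 3
485: h=2 -> slot 2
Table: [464, 579, 485, 943, 294, ., ., ., 338, ., 734]
Lookup 174: h=8, h2=5, probe 8,2,7 → slot 7 empty, not found.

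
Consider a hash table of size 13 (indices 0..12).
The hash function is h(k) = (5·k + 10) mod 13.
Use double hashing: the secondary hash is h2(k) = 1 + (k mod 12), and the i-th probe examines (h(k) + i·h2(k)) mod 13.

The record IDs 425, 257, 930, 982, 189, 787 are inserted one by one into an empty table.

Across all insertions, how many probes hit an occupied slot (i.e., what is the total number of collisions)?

4

425: h=3 => slot 3
257: h=8 => slot 8
930: h=6 => slot 6
982: h=6, h2=11, probe 6,4 => slot 4
189: h=6, h2=10, probe 6,3,0 => slot 0
787: h=6, h2=8, probe 6,1 => slot 1
Table: [189, 787, ., 425, 982, ., 930, ., 257, ., ., ., .]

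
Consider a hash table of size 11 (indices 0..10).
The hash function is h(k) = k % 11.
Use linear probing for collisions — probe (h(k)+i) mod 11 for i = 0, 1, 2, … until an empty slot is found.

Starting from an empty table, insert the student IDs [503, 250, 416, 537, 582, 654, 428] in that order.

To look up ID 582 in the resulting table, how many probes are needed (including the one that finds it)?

Insert 503: h=8, slot 8 empty => index 8.
Insert 250: h=8, slot 8 occupied => index 9.
Insert 416: h=9, slot 9 occupied => index 10.
Insert 537: h=9, slots 9,10 occupied => index 0.
Insert 582: h=10, slots 10,0 occupied => index 1.
Insert 654: h=5, slot 5 empty => index 5.
Insert 428: h=10, slots 10,0,1 occupied => index 2.
Table: [537, 582, 428, _, _, 654, _, _, 503, 250, 416]
Lookup 582: h=10, probe 10,0,1 → found at 1.

3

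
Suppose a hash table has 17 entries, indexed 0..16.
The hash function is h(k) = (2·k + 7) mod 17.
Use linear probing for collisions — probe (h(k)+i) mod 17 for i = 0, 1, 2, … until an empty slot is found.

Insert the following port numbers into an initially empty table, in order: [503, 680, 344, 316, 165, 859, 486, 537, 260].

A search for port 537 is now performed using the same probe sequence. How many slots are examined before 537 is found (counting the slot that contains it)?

4

503 hashes to 10; slot 10 is free => place at 10.
680 hashes to 7; slot 7 is free => place at 7.
344 hashes to 15; slot 15 is free => place at 15.
316 hashes to 10; 10 taken => place at 11.
165 hashes to 14; slot 14 is free => place at 14.
859 hashes to 8; slot 8 is free => place at 8.
486 hashes to 10; 10,11 taken => place at 12.
537 hashes to 10; 10,11,12 taken => place at 13.
260 hashes to 0; slot 0 is free => place at 0.
Table: [260, ., ., ., ., ., ., 680, 859, ., 503, 316, 486, 537, 165, 344, .]
Lookup 537: h=10, probe 10,11,12,13 → found at 13.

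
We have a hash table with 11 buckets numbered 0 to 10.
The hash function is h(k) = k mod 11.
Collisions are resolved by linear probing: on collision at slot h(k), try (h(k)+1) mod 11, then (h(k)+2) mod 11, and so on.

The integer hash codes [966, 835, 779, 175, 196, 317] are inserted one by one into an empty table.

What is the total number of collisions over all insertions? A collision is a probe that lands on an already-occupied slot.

Insert 966: h=9, slot 9 empty → index 9.
Insert 835: h=10, slot 10 empty → index 10.
Insert 779: h=9, slots 9,10 occupied → index 0.
Insert 175: h=10, slots 10,0 occupied → index 1.
Insert 196: h=9, slots 9,10,0,1 occupied → index 2.
Insert 317: h=9, slots 9,10,0,1,2 occupied → index 3.
Table: [779, 175, 196, 317, ., ., ., ., ., 966, 835]

13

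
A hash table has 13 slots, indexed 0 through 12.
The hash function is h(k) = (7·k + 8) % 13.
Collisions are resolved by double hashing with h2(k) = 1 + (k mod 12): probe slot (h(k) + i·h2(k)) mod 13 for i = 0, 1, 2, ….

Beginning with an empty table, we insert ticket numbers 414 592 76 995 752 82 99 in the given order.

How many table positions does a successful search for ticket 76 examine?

414 hashes to 7; slot 7 is free => place at 7.
592 hashes to 5; slot 5 is free => place at 5.
76 hashes to 7, h2=5; 7 taken => place at 12.
995 hashes to 5, h2=12; 5 taken => place at 4.
752 hashes to 7, h2=9; 7 taken => place at 3.
82 hashes to 10; slot 10 is free => place at 10.
99 hashes to 12, h2=4; 12,3,7 taken => place at 11.
Table: [—, —, —, 752, 995, 592, —, 414, —, —, 82, 99, 76]
Lookup 76: h=7, h2=5, probe 7,12 → found at 12.

2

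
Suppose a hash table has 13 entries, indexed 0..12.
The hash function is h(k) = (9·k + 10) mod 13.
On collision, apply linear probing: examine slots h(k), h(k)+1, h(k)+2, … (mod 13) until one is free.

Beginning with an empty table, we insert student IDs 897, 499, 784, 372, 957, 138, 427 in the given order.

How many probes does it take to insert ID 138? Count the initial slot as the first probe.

3

Insert 897: h=10, slot 10 empty => index 10.
Insert 499: h=3, slot 3 empty => index 3.
Insert 784: h=7, slot 7 empty => index 7.
Insert 372: h=4, slot 4 empty => index 4.
Insert 957: h=4, slot 4 occupied => index 5.
Insert 138: h=4, slots 4,5 occupied => index 6.
Insert 427: h=5, slots 5,6,7 occupied => index 8.
Table: [∅, ∅, ∅, 499, 372, 957, 138, 784, 427, ∅, 897, ∅, ∅]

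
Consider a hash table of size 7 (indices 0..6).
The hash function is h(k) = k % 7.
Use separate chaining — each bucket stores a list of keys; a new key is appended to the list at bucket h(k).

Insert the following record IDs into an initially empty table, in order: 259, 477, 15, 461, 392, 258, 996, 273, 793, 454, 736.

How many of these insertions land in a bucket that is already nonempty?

7

259 -> bucket 0
477 -> bucket 1
15 -> bucket 1 (collision)
461 -> bucket 6
392 -> bucket 0 (collision)
258 -> bucket 6 (collision)
996 -> bucket 2
273 -> bucket 0 (collision)
793 -> bucket 2 (collision)
454 -> bucket 6 (collision)
736 -> bucket 1 (collision)
Final buckets:
0: 259 -> 392 -> 273
1: 477 -> 15 -> 736
2: 996 -> 793
3: _
4: _
5: _
6: 461 -> 258 -> 454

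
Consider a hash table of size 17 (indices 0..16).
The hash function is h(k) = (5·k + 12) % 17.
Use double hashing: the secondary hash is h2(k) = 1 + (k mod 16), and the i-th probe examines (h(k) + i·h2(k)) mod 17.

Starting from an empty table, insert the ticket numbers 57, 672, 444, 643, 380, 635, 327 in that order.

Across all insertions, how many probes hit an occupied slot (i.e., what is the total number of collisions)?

2

Insert 57: h=8, slot 8 empty => index 8.
Insert 672: h=6, slot 6 empty => index 6.
Insert 444: h=5, slot 5 empty => index 5.
Insert 643: h=14, slot 14 empty => index 14.
Insert 380: h=8, h2=13, slot 8 occupied => index 4.
Insert 635: h=8, h2=12, slot 8 occupied => index 3.
Insert 327: h=15, slot 15 empty => index 15.
Table: [∅, ∅, ∅, 635, 380, 444, 672, ∅, 57, ∅, ∅, ∅, ∅, ∅, 643, 327, ∅]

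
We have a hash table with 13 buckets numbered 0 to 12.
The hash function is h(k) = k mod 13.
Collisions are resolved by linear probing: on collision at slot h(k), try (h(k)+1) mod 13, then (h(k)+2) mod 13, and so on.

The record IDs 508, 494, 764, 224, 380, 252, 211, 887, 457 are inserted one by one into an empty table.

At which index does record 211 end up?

6

508 hashes to 1; slot 1 is free → place at 1.
494 hashes to 0; slot 0 is free → place at 0.
764 hashes to 10; slot 10 is free → place at 10.
224 hashes to 3; slot 3 is free → place at 3.
380 hashes to 3; 3 taken → place at 4.
252 hashes to 5; slot 5 is free → place at 5.
211 hashes to 3; 3,4,5 taken → place at 6.
887 hashes to 3; 3,4,5,6 taken → place at 7.
457 hashes to 2; slot 2 is free → place at 2.
Table: [494, 508, 457, 224, 380, 252, 211, 887, —, —, 764, —, —]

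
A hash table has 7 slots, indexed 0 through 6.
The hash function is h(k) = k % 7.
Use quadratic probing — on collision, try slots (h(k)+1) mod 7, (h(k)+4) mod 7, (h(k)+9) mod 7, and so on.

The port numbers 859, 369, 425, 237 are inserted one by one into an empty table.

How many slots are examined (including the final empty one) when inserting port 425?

3

859: h=5 => slot 5
369: h=5, probe 5,6 => slot 6
425: h=5, probe 5,6,2 => slot 2
237: h=6, probe 6,0 => slot 0
Table: [237, _, 425, _, _, 859, 369]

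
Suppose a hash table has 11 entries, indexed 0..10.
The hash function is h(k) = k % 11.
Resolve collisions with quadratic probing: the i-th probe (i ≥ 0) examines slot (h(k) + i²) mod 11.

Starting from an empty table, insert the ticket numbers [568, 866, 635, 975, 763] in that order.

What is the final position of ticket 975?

568 hashes to 7; slot 7 is free => place at 7.
866 hashes to 8; slot 8 is free => place at 8.
635 hashes to 8; 8 taken => place at 9.
975 hashes to 7; 7,8 taken => place at 0.
763 hashes to 4; slot 4 is free => place at 4.
Table: [975, —, —, —, 763, —, —, 568, 866, 635, —]

0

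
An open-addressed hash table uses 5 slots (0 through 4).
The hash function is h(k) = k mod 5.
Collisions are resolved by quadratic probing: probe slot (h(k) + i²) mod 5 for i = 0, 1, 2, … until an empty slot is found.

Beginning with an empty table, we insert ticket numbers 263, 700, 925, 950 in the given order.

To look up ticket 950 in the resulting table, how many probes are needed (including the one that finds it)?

263: h=3 => slot 3
700: h=0 => slot 0
925: h=0, probe 0,1 => slot 1
950: h=0, probe 0,1,4 => slot 4
Table: [700, 925, _, 263, 950]
Lookup 950: h=0, probe 0,1,4 → found at 4.

3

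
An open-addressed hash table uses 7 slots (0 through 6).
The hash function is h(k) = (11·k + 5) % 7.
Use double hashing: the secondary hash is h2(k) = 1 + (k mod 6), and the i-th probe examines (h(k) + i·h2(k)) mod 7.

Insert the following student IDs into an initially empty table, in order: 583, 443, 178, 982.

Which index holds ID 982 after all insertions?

4

583 hashes to 6; slot 6 is free => place at 6.
443 hashes to 6, h2=6; 6 taken => place at 5.
178 hashes to 3; slot 3 is free => place at 3.
982 hashes to 6, h2=5; 6 taken => place at 4.
Table: [—, —, —, 178, 982, 443, 583]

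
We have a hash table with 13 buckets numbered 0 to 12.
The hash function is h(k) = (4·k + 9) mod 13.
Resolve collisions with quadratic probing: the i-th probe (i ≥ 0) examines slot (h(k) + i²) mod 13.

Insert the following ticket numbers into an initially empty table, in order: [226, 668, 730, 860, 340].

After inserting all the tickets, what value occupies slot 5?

730

Insert 226: h=3, slot 3 empty -> index 3.
Insert 668: h=3, slot 3 occupied -> index 4.
Insert 730: h=4, slot 4 occupied -> index 5.
Insert 860: h=4, slots 4,5 occupied -> index 8.
Insert 340: h=4, slots 4,5,8 occupied -> index 0.
Table: [340, ∅, ∅, 226, 668, 730, ∅, ∅, 860, ∅, ∅, ∅, ∅]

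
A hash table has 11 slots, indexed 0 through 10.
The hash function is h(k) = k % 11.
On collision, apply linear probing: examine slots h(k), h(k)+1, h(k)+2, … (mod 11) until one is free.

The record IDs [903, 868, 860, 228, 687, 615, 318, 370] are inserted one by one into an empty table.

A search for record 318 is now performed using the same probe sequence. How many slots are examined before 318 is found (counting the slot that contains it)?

Insert 903: h=1, slot 1 empty -> index 1.
Insert 868: h=10, slot 10 empty -> index 10.
Insert 860: h=2, slot 2 empty -> index 2.
Insert 228: h=8, slot 8 empty -> index 8.
Insert 687: h=5, slot 5 empty -> index 5.
Insert 615: h=10, slot 10 occupied -> index 0.
Insert 318: h=10, slots 10,0,1,2 occupied -> index 3.
Insert 370: h=7, slot 7 empty -> index 7.
Table: [615, 903, 860, 318, —, 687, —, 370, 228, —, 868]
Lookup 318: h=10, probe 10,0,1,2,3 → found at 3.

5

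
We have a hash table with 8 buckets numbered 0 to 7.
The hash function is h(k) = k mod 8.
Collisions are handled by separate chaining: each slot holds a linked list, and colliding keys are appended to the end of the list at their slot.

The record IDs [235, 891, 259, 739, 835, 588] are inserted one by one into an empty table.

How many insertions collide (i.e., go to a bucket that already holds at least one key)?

4

Insert 235: h=3, bucket 3 empty → new chain.
Insert 891: h=3, bucket 3 nonempty → append to chain.
Insert 259: h=3, bucket 3 nonempty → append to chain.
Insert 739: h=3, bucket 3 nonempty → append to chain.
Insert 835: h=3, bucket 3 nonempty → append to chain.
Insert 588: h=4, bucket 4 empty → new chain.
Final buckets:
0: .
1: .
2: .
3: 235 -> 891 -> 259 -> 739 -> 835
4: 588
5: .
6: .
7: .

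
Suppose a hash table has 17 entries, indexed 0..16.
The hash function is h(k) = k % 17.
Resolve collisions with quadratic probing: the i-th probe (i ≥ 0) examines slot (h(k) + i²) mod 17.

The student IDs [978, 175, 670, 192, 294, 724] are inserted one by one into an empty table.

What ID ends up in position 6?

Insert 978: h=9, slot 9 empty -> index 9.
Insert 175: h=5, slot 5 empty -> index 5.
Insert 670: h=7, slot 7 empty -> index 7.
Insert 192: h=5, slot 5 occupied -> index 6.
Insert 294: h=5, slots 5,6,9 occupied -> index 14.
Insert 724: h=10, slot 10 empty -> index 10.
Table: [_, _, _, _, _, 175, 192, 670, _, 978, 724, _, _, _, 294, _, _]

192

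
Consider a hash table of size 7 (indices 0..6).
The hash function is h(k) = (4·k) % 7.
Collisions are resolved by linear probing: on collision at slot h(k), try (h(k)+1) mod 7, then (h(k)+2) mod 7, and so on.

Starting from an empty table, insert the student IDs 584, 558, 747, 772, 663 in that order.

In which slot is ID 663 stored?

584: h=5 => slot 5
558: h=6 => slot 6
747: h=6, probe 6,0 => slot 0
772: h=1 => slot 1
663: h=6, probe 6,0,1,2 => slot 2
Table: [747, 772, 663, ., ., 584, 558]

2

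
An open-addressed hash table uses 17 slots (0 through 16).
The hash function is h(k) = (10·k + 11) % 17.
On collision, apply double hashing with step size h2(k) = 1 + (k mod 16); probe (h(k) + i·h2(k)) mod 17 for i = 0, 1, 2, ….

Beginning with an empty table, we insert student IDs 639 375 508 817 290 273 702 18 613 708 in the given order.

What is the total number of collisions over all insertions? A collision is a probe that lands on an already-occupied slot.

16

Insert 639: h=9, slot 9 empty => index 9.
Insert 375: h=4, slot 4 empty => index 4.
Insert 508: h=8, slot 8 empty => index 8.
Insert 817: h=4, h2=2, slot 4 occupied => index 6.
Insert 290: h=4, h2=3, slot 4 occupied => index 7.
Insert 273: h=4, h2=2, slots 4,6,8 occupied => index 10.
Insert 702: h=10, h2=15, slots 10,8,6,4 occupied => index 2.
Insert 18: h=4, h2=3, slots 4,7,10 occupied => index 13.
Insert 613: h=4, h2=6, slots 4,10 occupied => index 16.
Insert 708: h=2, h2=5, slots 2,7 occupied => index 12.
Table: [∅, ∅, 702, ∅, 375, ∅, 817, 290, 508, 639, 273, ∅, 708, 18, ∅, ∅, 613]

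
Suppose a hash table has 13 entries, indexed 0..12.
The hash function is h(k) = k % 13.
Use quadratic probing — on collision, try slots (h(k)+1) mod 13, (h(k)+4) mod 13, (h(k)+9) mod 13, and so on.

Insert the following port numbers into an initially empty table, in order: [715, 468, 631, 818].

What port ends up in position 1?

468

715: h=0 => slot 0
468: h=0, probe 0,1 => slot 1
631: h=7 => slot 7
818: h=12 => slot 12
Table: [715, 468, -, -, -, -, -, 631, -, -, -, -, 818]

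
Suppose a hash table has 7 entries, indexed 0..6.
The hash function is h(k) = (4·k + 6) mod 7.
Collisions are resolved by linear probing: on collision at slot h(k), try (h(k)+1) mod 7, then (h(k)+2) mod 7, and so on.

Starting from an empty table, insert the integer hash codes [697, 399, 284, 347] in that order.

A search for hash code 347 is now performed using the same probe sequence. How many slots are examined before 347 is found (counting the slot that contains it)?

3

697 hashes to 1; slot 1 is free -> place at 1.
399 hashes to 6; slot 6 is free -> place at 6.
284 hashes to 1; 1 taken -> place at 2.
347 hashes to 1; 1,2 taken -> place at 3.
Table: [∅, 697, 284, 347, ∅, ∅, 399]
Lookup 347: h=1, probe 1,2,3 → found at 3.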